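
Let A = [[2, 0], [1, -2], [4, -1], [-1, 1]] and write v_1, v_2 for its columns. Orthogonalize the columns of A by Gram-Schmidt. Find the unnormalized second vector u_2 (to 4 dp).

v_1 = (2, 1, 4, -1); ‖v_1‖ = 4.6904, so q_1 = (0.4264, 0.2132, 0.8528, -0.2132).
q_1·v_2 = 0.4264·0 + 0.2132·(-2) + 0.8528·(-1) + (-0.2132)·1 = -1.4924.
u_2 = v_2 + 1.4924·q_1 = (0.6364, -1.6818, 0.2727, 0.6818).

u_2 = (0.6364, -1.6818, 0.2727, 0.6818)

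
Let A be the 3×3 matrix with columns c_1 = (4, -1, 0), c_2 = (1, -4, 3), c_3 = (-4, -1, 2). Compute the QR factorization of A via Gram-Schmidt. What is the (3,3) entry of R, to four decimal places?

c_1 = (4, -1, 0); ‖c_1‖ = 4.1231, so e_1 = (0.9701, -0.2425, 0.0000).
e_1·c_2 = 0.9701·1 + (-0.2425)·(-4) + 0.0000·3 = 1.9403.
u_2 = c_2 − 1.9403·e_1 = (-0.8824, -3.5294, 3.0000).
‖u_2‖ = 4.7154, so e_2 = (-0.1871, -0.7485, 0.6362).
e_1·c_3 = 0.9701·(-4) + (-0.2425)·(-1) + 0.0000·2 = -3.6380; e_2·c_3 = (-0.1871)·(-4) + (-0.7485)·(-1) + 0.6362·2 = 2.7694.
u_3 = c_3 + 3.6380·e_1 − 2.7694·e_2 = (0.0476, 0.1905, 0.2381).
r_{33} = ‖u_3‖ = 0.3086.

r_{33} = 0.3086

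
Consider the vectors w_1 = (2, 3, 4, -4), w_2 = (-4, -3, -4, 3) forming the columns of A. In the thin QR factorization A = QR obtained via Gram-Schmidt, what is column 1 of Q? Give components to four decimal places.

q_1 = (0.2981, 0.4472, 0.5963, -0.5963)

q_1 = w_1/‖w_1‖ = (2, 3, 4, -4)/6.7082 = (0.2981, 0.4472, 0.5963, -0.5963).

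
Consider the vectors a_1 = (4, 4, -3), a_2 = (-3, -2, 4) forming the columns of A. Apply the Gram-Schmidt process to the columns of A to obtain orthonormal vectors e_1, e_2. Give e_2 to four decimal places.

e_1 = a_1/‖a_1‖ = (4, 4, -3)/6.4031 = (0.6247, 0.6247, -0.4685).
r_{12} = e_1·a_2 = -4.9976.
u_2 = a_2 + 4.9976·e_1 = (0.1220, 1.1220, 1.6585).
‖u_2‖ = 2.0061, so e_2 = (0.0608, 0.5593, 0.8268).

e_2 = (0.0608, 0.5593, 0.8268)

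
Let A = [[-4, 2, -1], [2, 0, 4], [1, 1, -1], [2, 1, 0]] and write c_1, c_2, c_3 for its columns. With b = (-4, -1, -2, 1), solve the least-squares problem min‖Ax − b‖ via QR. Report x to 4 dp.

x = (0.4733, -1.3033, -0.3953)

e_1 = c_1/‖c_1‖ = (-4, 2, 1, 2)/5.0000 = (-0.8000, 0.4000, 0.2000, 0.4000).
r_{12} = e_1·c_2 = -1.0000.
u_2 = c_2 + 1.0000·e_1 = (1.2000, 0.4000, 1.2000, 1.4000).
‖u_2‖ = 2.2361, so e_2 = (0.5367, 0.1789, 0.5367, 0.6261).
r_{13} = e_1·c_3 = 2.2000; r_{23} = e_2·c_3 = -0.3578.
u_3 = c_3 − 2.2000·e_1 + 0.3578·e_2 = (0.9520, 3.1840, -1.2480, -0.6560).
‖u_3‖ = 3.6100, so e_3 = (0.2637, 0.8820, -0.3457, -0.1817).
Qᵀb = (2.8000, -2.7727, -1.4272).
Back-substitute: x_3 = -1.4272/3.6100 = -0.3953.
x_2 = (-2.7727 + 0.3578·(-0.3953))/2.2361 = -1.3033.
x_1 = (2.8000 + 1.0000·(-1.3033) − 2.2000·(-0.3953))/5.0000 = 0.4733.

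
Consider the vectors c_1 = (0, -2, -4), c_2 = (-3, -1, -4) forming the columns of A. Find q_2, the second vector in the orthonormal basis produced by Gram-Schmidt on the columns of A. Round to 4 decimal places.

q_2 = (-0.9583, 0.2556, -0.1278)

c_1 = (0, -2, -4); ‖c_1‖ = 4.4721, so q_1 = (0.0000, -0.4472, -0.8944).
q_1·c_2 = 0.0000·(-3) + (-0.4472)·(-1) + (-0.8944)·(-4) = 4.0249.
u_2 = c_2 − 4.0249·q_1 = (-3.0000, 0.8000, -0.4000).
‖u_2‖ = 3.1305, so q_2 = (-0.9583, 0.2556, -0.1278).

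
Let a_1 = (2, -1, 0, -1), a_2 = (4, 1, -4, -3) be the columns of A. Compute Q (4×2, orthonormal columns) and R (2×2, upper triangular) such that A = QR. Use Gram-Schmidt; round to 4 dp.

a_1 = (2, -1, 0, -1); ‖a_1‖ = 2.4495, so q_1 = (0.8165, -0.4082, 0.0000, -0.4082).
q_1·a_2 = 0.8165·4 + (-0.4082)·1 + 0.0000·(-4) + (-0.4082)·(-3) = 4.0825.
u_2 = a_2 − 4.0825·q_1 = (0.6667, 2.6667, -4.0000, -1.3333).
‖u_2‖ = 5.0332, so q_2 = (0.1325, 0.5298, -0.7947, -0.2649).

Q = [[0.8165, 0.1325], [-0.4082, 0.5298], [0.0000, -0.7947], [-0.4082, -0.2649]], R = [[2.4495, 4.0825], [0.0000, 5.0332]]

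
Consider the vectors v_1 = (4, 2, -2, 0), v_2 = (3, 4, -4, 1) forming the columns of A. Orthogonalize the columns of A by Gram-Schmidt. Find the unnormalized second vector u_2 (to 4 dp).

v_1 = (4, 2, -2, 0); ‖v_1‖ = 4.8990, so q_1 = (0.8165, 0.4082, -0.4082, 0.0000).
q_1·v_2 = 0.8165·3 + 0.4082·4 + (-0.4082)·(-4) + 0.0000·1 = 5.7155.
u_2 = v_2 − 5.7155·q_1 = (-1.6667, 1.6667, -1.6667, 1.0000).

u_2 = (-1.6667, 1.6667, -1.6667, 1.0000)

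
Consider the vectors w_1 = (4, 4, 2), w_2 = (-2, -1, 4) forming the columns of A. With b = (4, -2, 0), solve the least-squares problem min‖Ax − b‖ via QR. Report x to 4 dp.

e_1 = w_1/‖w_1‖ = (4, 4, 2)/6.0000 = (0.6667, 0.6667, 0.3333).
r_{12} = e_1·w_2 = -0.6667.
u_2 = w_2 + 0.6667·e_1 = (-1.5556, -0.5556, 4.2222).
‖u_2‖ = 4.5338, so e_2 = (-0.3431, -0.1225, 0.9313).
Qᵀb = (1.3333, -1.1273).
Back-substitute: x_2 = -1.1273/4.5338 = -0.2486.
x_1 = (1.3333 + 0.6667·(-0.2486))/6.0000 = 0.1946.

x = (0.1946, -0.2486)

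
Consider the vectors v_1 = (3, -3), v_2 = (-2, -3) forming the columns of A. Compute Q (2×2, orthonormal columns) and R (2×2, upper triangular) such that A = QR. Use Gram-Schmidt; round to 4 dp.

v_1 = (3, -3); ‖v_1‖ = 4.2426, so e_1 = (0.7071, -0.7071).
e_1·v_2 = 0.7071·(-2) + (-0.7071)·(-3) = 0.7071.
u_2 = v_2 − 0.7071·e_1 = (-2.5000, -2.5000).
‖u_2‖ = 3.5355, so e_2 = (-0.7071, -0.7071).

Q = [[0.7071, -0.7071], [-0.7071, -0.7071]], R = [[4.2426, 0.7071], [0.0000, 3.5355]]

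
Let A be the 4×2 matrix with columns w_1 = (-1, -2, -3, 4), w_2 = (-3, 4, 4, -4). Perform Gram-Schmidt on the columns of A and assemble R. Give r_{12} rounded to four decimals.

w_1 = (-1, -2, -3, 4); ‖w_1‖ = 5.4772, so q_1 = (-0.1826, -0.3651, -0.5477, 0.7303).
r_{12} = q_1·w_2 = -6.0249.

r_{12} = -6.0249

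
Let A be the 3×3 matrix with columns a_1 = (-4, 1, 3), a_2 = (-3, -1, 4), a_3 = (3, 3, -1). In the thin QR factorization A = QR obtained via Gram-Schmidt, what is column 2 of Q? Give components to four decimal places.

a_1 = (-4, 1, 3); ‖a_1‖ = 5.0990, so q_1 = (-0.7845, 0.1961, 0.5883).
q_1·a_2 = (-0.7845)·(-3) + 0.1961·(-1) + 0.5883·4 = 4.5107.
u_2 = a_2 − 4.5107·q_1 = (0.5385, -1.8846, 1.3462).
‖u_2‖ = 2.3778, so q_2 = (0.2265, -0.7926, 0.5661).

q_2 = (0.2265, -0.7926, 0.5661)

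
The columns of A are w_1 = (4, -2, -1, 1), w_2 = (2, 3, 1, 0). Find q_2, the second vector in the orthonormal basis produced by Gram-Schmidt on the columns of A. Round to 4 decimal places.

q_2 = (0.4867, 0.8274, 0.2799, -0.0122)

q_1 = w_1/‖w_1‖ = (4, -2, -1, 1)/4.6904 = (0.8528, -0.4264, -0.2132, 0.2132).
r_{12} = q_1·w_2 = 0.2132.
u_2 = w_2 − 0.2132·q_1 = (1.8182, 3.0909, 1.0455, -0.0455).
‖u_2‖ = 3.7356, so q_2 = (0.4867, 0.8274, 0.2799, -0.0122).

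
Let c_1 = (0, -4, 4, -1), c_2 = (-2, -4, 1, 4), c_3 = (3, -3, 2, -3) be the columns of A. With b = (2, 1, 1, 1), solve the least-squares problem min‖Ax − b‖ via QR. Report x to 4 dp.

c_1 = (0, -4, 4, -1); ‖c_1‖ = 5.7446, so q_1 = (0.0000, -0.6963, 0.6963, -0.1741).
q_1·c_2 = 0.0000·(-2) + (-0.6963)·(-4) + 0.6963·1 + (-0.1741)·4 = 2.7852.
u_2 = c_2 − 2.7852·q_1 = (-2.0000, -2.0606, -0.9394, 4.4848).
‖u_2‖ = 5.4076, so q_2 = (-0.3698, -0.3811, -0.1737, 0.8294).
q_1·c_3 = 0.0000·3 + (-0.6963)·(-3) + 0.6963·2 + (-0.1741)·(-3) = 4.0038; q_2·c_3 = (-0.3698)·3 + (-0.3811)·(-3) + (-0.1737)·2 + 0.8294·(-3) = -2.8019.
u_3 = c_3 − 4.0038·q_1 + 2.8019·q_2 = (1.9637, -1.2798, -1.2746, 0.0207).
‖u_3‖ = 2.6682, so q_3 = (0.7360, -0.4797, -0.4777, 0.0078).
Qᵀb = (-0.1741, -0.4651, 0.5224).
Back-substitute: x_3 = 0.5224/2.6682 = 0.1958.
x_2 = (-0.4651 + 2.8019·0.1958)/5.4076 = 0.0154.
x_1 = (-0.1741 − 2.7852·0.0154 − 4.0038·0.1958)/5.7446 = -0.1742.

x = (-0.1742, 0.0154, 0.1958)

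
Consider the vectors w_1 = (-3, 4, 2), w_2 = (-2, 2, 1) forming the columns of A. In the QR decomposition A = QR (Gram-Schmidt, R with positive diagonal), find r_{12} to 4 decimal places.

w_1 = (-3, 4, 2); ‖w_1‖ = 5.3852, so q_1 = (-0.5571, 0.7428, 0.3714).
r_{12} = q_1·w_2 = 2.9711.

r_{12} = 2.9711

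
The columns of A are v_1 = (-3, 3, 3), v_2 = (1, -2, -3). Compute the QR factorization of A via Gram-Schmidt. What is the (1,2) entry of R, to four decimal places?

v_1 = (-3, 3, 3); ‖v_1‖ = 5.1962, so e_1 = (-0.5774, 0.5774, 0.5774).
r_{12} = e_1·v_2 = -3.4641.

r_{12} = -3.4641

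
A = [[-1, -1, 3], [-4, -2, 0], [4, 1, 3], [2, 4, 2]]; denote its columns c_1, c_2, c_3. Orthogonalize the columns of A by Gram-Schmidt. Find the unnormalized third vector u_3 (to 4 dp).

u_3 = (3.3780, 1.3887, 1.6729, 1.1206)

q_1 = c_1/‖c_1‖ = (-1, -4, 4, 2)/6.0828 = (-0.1644, -0.6576, 0.6576, 0.3288).
r_{12} = q_1·c_2 = 3.4524.
u_2 = c_2 − 3.4524·q_1 = (-0.4324, 0.2703, -1.2703, 2.8649).
‖u_2‖ = 3.1751, so q_2 = (-0.1362, 0.0851, -0.4001, 0.9023).
r_{13} = q_1·c_3 = 2.1372; r_{23} = q_2·c_3 = 0.1958.
u_3 = c_3 − 2.1372·q_1 − 0.1958·q_2 = (3.3780, 1.3887, 1.6729, 1.1206).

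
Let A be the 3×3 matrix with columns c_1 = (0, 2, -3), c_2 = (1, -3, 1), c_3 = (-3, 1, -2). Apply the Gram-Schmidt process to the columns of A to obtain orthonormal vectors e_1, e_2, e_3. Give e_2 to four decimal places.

e_2 = (0.4579, -0.7397, -0.4931)

c_1 = (0, 2, -3); ‖c_1‖ = 3.6056, so e_1 = (0.0000, 0.5547, -0.8321).
e_1·c_2 = 0.0000·1 + 0.5547·(-3) + (-0.8321)·1 = -2.4962.
u_2 = c_2 + 2.4962·e_1 = (1.0000, -1.6154, -1.0769).
‖u_2‖ = 2.1839, so e_2 = (0.4579, -0.7397, -0.4931).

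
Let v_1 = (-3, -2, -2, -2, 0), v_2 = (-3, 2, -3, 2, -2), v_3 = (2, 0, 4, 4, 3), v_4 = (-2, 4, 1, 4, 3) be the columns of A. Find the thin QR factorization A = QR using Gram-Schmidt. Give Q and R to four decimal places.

Q = [[-0.6547, -0.3802, -0.4034, -0.2429], [-0.4364, 0.5070, -0.2873, 0.6786], [-0.4364, -0.4436, 0.2676, 0.0592], [-0.4364, 0.5070, 0.6247, -0.3734], [0.0000, -0.3802, 0.5411, 0.5809]], R = [[4.5826, 1.5275, -4.8008, -2.6186], [0.0000, 5.2599, -1.6477, 3.2320], [0.0000, 0.0000, 4.3861, 4.0478], [0.0000, 0.0000, 0.0000, 3.5089]]

v_1 = (-3, -2, -2, -2, 0); ‖v_1‖ = 4.5826, so e_1 = (-0.6547, -0.4364, -0.4364, -0.4364, 0.0000).
e_1·v_2 = (-0.6547)·(-3) + (-0.4364)·2 + (-0.4364)·(-3) + (-0.4364)·2 + 0.0000·(-2) = 1.5275.
u_2 = v_2 − 1.5275·e_1 = (-2.0000, 2.6667, -2.3333, 2.6667, -2.0000).
‖u_2‖ = 5.2599, so e_2 = (-0.3802, 0.5070, -0.4436, 0.5070, -0.3802).
e_1·v_3 = (-0.6547)·2 + (-0.4364)·0 + (-0.4364)·4 + (-0.4364)·4 + 0.0000·3 = -4.8008; e_2·v_3 = (-0.3802)·2 + 0.5070·0 + (-0.4436)·4 + 0.5070·4 + (-0.3802)·3 = -1.6477.
u_3 = v_3 + 4.8008·e_1 + 1.6477·e_2 = (-1.7694, -1.2599, 1.1738, 2.7401, 2.3735).
‖u_3‖ = 4.3861, so e_3 = (-0.4034, -0.2873, 0.2676, 0.6247, 0.5411).
e_1·v_4 = (-0.6547)·(-2) + (-0.4364)·4 + (-0.4364)·1 + (-0.4364)·4 + 0.0000·3 = -2.6186; e_2·v_4 = (-0.3802)·(-2) + 0.5070·4 + (-0.4436)·1 + 0.5070·4 + (-0.3802)·3 = 3.2320; e_3·v_4 = (-0.4034)·(-2) + (-0.2873)·4 + 0.2676·1 + 0.6247·4 + 0.5411·3 = 4.0478.
u_4 = v_4 + 2.6186·e_1 − 3.2320·e_2 − 4.0478·e_3 = (-0.8525, 2.3813, 0.2076, -1.3102, 2.0385).
‖u_4‖ = 3.5089, so e_4 = (-0.2429, 0.6786, 0.0592, -0.3734, 0.5809).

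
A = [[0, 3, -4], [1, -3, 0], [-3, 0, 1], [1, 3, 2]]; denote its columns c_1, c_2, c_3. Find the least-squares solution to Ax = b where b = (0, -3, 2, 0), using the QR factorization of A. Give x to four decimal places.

c_1 = (0, 1, -3, 1); ‖c_1‖ = 3.3166, so e_1 = (0.0000, 0.3015, -0.9045, 0.3015).
e_1·c_2 = 0.0000·3 + 0.3015·(-3) + (-0.9045)·0 + 0.3015·3 = 0.0000.
u_2 = c_2 + 0.0000·e_1 = (3.0000, -3.0000, 0.0000, 3.0000).
‖u_2‖ = 5.1962, so e_2 = (0.5774, -0.5774, 0.0000, 0.5774).
e_1·c_3 = 0.0000·(-4) + 0.3015·0 + (-0.9045)·1 + 0.3015·2 = -0.3015; e_2·c_3 = 0.5774·(-4) + (-0.5774)·0 + 0.0000·1 + 0.5774·2 = -1.1547.
u_3 = c_3 + 0.3015·e_1 + 1.1547·e_2 = (-3.3333, -0.5758, 0.7273, 2.7576).
‖u_3‖ = 4.4244, so e_3 = (-0.7534, -0.1301, 0.1644, 0.6233).
Qᵀb = (-2.7136, 1.7321, 0.7191).
Back-substitute: x_3 = 0.7191/4.4244 = 0.1625.
x_2 = (1.7321 + 1.1547·0.1625)/5.1962 = 0.3695.
x_1 = (-2.7136 + 0.0000·0.3695 + 0.3015·0.1625)/3.3166 = -0.8034.

x = (-0.8034, 0.3695, 0.1625)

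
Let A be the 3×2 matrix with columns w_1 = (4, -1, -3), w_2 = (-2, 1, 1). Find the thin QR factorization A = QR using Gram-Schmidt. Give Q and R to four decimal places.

Q = [[0.7845, -0.2265], [-0.1961, 0.7926], [-0.5883, -0.5661]], R = [[5.0990, -2.3534], [0.0000, 0.6794]]

e_1 = w_1/‖w_1‖ = (4, -1, -3)/5.0990 = (0.7845, -0.1961, -0.5883).
r_{12} = e_1·w_2 = -2.3534.
u_2 = w_2 + 2.3534·e_1 = (-0.1538, 0.5385, -0.3846).
‖u_2‖ = 0.6794, so e_2 = (-0.2265, 0.7926, -0.5661).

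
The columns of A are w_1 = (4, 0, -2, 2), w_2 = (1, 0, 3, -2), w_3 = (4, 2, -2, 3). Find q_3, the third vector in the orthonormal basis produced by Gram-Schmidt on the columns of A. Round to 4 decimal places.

w_1 = (4, 0, -2, 2); ‖w_1‖ = 4.8990, so q_1 = (0.8165, 0.0000, -0.4082, 0.4082).
q_1·w_2 = 0.8165·1 + 0.0000·0 + (-0.4082)·3 + 0.4082·(-2) = -1.2247.
u_2 = w_2 + 1.2247·q_1 = (2.0000, 0.0000, 2.5000, -1.5000).
‖u_2‖ = 3.5355, so q_2 = (0.5657, 0.0000, 0.7071, -0.4243).
q_1·w_3 = 0.8165·4 + 0.0000·2 + (-0.4082)·(-2) + 0.4082·3 = 5.3072; q_2·w_3 = 0.5657·4 + 0.0000·2 + 0.7071·(-2) + (-0.4243)·3 = -0.4243.
u_3 = w_3 − 5.3072·q_1 + 0.4243·q_2 = (-0.0933, 2.0000, 0.4667, 0.6533).
‖u_3‖ = 2.1572, so q_3 = (-0.0433, 0.9271, 0.2163, 0.3029).

q_3 = (-0.0433, 0.9271, 0.2163, 0.3029)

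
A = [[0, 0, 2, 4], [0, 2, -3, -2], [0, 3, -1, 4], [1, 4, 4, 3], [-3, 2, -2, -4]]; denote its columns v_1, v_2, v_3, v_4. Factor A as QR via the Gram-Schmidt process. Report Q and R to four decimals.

q_1 = v_1/‖v_1‖ = (0, 0, 0, 1, -3)/3.1623 = (0.0000, 0.0000, 0.0000, 0.3162, -0.9487).
r_{12} = q_1·v_2 = -0.6325.
u_2 = v_2 + 0.6325·q_1 = (0.0000, 2.0000, 3.0000, 4.2000, 1.4000).
‖u_2‖ = 5.7096, so q_2 = (0.0000, 0.3503, 0.5254, 0.7356, 0.2452).
r_{13} = q_1·v_3 = 3.1623; r_{23} = q_2·v_3 = 0.8757.
u_3 = v_3 − 3.1623·q_1 − 0.8757·q_2 = (2.0000, -3.3067, -1.4601, 2.3558, 0.7853).
‖u_3‖ = 4.8201, so q_3 = (0.4149, -0.6860, -0.3029, 0.4888, 0.1629).
r_{14} = q_1·v_4 = 4.7434; r_{24} = q_2·v_4 = 2.6271; r_{34} = q_3·v_4 = 2.6347.
u_4 = v_4 − 4.7434·q_1 − 2.6271·q_2 − 2.6347·q_3 = (2.9068, -1.1128, 3.4177, -1.7202, -0.5734).
‖u_4‖ = 4.9655, so q_4 = (0.5854, -0.2241, 0.6883, -0.3464, -0.1155).

Q = [[0.0000, 0.0000, 0.4149, 0.5854], [0.0000, 0.3503, -0.6860, -0.2241], [0.0000, 0.5254, -0.3029, 0.6883], [0.3162, 0.7356, 0.4888, -0.3464], [-0.9487, 0.2452, 0.1629, -0.1155]], R = [[3.1623, -0.6325, 3.1623, 4.7434], [0.0000, 5.7096, 0.8757, 2.6271], [0.0000, 0.0000, 4.8201, 2.6347], [0.0000, 0.0000, 0.0000, 4.9655]]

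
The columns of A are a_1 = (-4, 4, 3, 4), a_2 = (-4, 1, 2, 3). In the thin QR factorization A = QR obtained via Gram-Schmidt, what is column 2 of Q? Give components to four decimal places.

a_1 = (-4, 4, 3, 4); ‖a_1‖ = 7.5498, so q_1 = (-0.5298, 0.5298, 0.3974, 0.5298).
q_1·a_2 = (-0.5298)·(-4) + 0.5298·1 + 0.3974·2 + 0.5298·3 = 5.0332.
u_2 = a_2 − 5.0332·q_1 = (-1.3333, -1.6667, 0.0000, 0.3333).
‖u_2‖ = 2.1602, so q_2 = (-0.6172, -0.7715, 0.0000, 0.1543).

q_2 = (-0.6172, -0.7715, 0.0000, 0.1543)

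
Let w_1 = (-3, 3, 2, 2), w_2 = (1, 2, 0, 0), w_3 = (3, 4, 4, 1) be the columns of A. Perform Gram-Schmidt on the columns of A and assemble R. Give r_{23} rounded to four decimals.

w_1 = (-3, 3, 2, 2); ‖w_1‖ = 5.0990, so q_1 = (-0.5883, 0.5883, 0.3922, 0.3922).
q_1·w_2 = (-0.5883)·1 + 0.5883·2 + 0.3922·0 + 0.3922·0 = 0.5883.
u_2 = w_2 − 0.5883·q_1 = (1.3462, 1.6538, -0.2308, -0.2308).
‖u_2‖ = 2.1573, so q_2 = (0.6240, 0.7666, -0.1070, -0.1070).
r_{23} = q_2·w_3 = 4.4037.

r_{23} = 4.4037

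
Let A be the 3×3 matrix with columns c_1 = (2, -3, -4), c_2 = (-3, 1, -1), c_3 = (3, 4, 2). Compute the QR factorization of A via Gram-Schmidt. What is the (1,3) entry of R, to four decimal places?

c_1 = (2, -3, -4); ‖c_1‖ = 5.3852, so e_1 = (0.3714, -0.5571, -0.7428).
r_{13} = e_1·c_3 = -2.5997.

r_{13} = -2.5997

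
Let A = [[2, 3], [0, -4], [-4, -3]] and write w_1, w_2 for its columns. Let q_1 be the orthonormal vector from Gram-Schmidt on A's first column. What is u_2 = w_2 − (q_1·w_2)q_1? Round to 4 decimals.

u_2 = (1.2000, -4.0000, 0.6000)

q_1 = w_1/‖w_1‖ = (2, 0, -4)/4.4721 = (0.4472, 0.0000, -0.8944).
r_{12} = q_1·w_2 = 4.0249.
u_2 = w_2 − 4.0249·q_1 = (1.2000, -4.0000, 0.6000).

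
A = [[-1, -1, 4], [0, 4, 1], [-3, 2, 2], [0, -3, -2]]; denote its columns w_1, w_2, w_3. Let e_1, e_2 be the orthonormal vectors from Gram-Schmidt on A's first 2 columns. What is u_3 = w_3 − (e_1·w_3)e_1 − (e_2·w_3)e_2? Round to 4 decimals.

w_1 = (-1, 0, -3, 0); ‖w_1‖ = 3.1623, so e_1 = (-0.3162, 0.0000, -0.9487, 0.0000).
e_1·w_2 = (-0.3162)·(-1) + 0.0000·4 + (-0.9487)·2 + 0.0000·(-3) = -1.5811.
u_2 = w_2 + 1.5811·e_1 = (-1.5000, 4.0000, 0.5000, -3.0000).
‖u_2‖ = 5.2440, so e_2 = (-0.2860, 0.7628, 0.0953, -0.5721).
e_1·w_3 = (-0.3162)·4 + 0.0000·1 + (-0.9487)·2 + 0.0000·(-2) = -3.1623; e_2·w_3 = (-0.2860)·4 + 0.7628·1 + 0.0953·2 + (-0.5721)·(-2) = 0.9535.
u_3 = w_3 + 3.1623·e_1 − 0.9535·e_2 = (3.2727, 0.2727, -1.0909, -1.4545).

u_3 = (3.2727, 0.2727, -1.0909, -1.4545)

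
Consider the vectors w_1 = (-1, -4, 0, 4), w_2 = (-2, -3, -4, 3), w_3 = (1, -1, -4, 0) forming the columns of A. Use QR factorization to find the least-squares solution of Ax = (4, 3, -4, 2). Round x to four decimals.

x = (0.1042, -0.6138, 1.5068)

w_1 = (-1, -4, 0, 4); ‖w_1‖ = 5.7446, so q_1 = (-0.1741, -0.6963, 0.0000, 0.6963).
q_1·w_2 = (-0.1741)·(-2) + (-0.6963)·(-3) + 0.0000·(-4) + 0.6963·3 = 4.5260.
u_2 = w_2 − 4.5260·q_1 = (-1.2121, 0.1515, -4.0000, -0.1515).
‖u_2‖ = 4.1851, so q_2 = (-0.2896, 0.0362, -0.9558, -0.0362).
q_1·w_3 = (-0.1741)·1 + (-0.6963)·(-1) + 0.0000·(-4) + 0.6963·0 = 0.5222; q_2·w_3 = (-0.2896)·1 + 0.0362·(-1) + (-0.9558)·(-4) + (-0.0362)·0 = 3.4972.
u_3 = w_3 − 0.5222·q_1 − 3.4972·q_2 = (2.1038, -0.7630, -0.6574, -0.2370).
‖u_3‖ = 2.3445, so q_3 = (0.8973, -0.3254, -0.2804, -0.1011).
Qᵀb = (-1.3926, 2.7008, 3.5326).
Back-substitute: x_3 = 3.5326/2.3445 = 1.5068.
x_2 = (2.7008 − 3.4972·1.5068)/4.1851 = -0.6138.
x_1 = (-1.3926 − 4.5260·(-0.6138) − 0.5222·1.5068)/5.7446 = 0.1042.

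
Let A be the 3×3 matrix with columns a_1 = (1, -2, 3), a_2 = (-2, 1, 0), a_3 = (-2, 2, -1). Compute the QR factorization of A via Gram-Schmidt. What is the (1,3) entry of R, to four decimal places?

a_1 = (1, -2, 3); ‖a_1‖ = 3.7417, so q_1 = (0.2673, -0.5345, 0.8018).
r_{13} = q_1·a_3 = -2.4054.

r_{13} = -2.4054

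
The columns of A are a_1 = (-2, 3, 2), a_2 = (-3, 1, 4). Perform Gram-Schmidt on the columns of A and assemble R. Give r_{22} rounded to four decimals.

r_{22} = 3.0000

a_1 = (-2, 3, 2); ‖a_1‖ = 4.1231, so q_1 = (-0.4851, 0.7276, 0.4851).
q_1·a_2 = (-0.4851)·(-3) + 0.7276·1 + 0.4851·4 = 4.1231.
u_2 = a_2 − 4.1231·q_1 = (-1.0000, -2.0000, 2.0000).
r_{22} = ‖u_2‖ = 3.0000.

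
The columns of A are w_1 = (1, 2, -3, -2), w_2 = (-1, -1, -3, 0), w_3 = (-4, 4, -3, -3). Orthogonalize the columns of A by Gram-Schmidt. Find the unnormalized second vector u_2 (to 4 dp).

w_1 = (1, 2, -3, -2); ‖w_1‖ = 4.2426, so e_1 = (0.2357, 0.4714, -0.7071, -0.4714).
e_1·w_2 = 0.2357·(-1) + 0.4714·(-1) + (-0.7071)·(-3) + (-0.4714)·0 = 1.4142.
u_2 = w_2 − 1.4142·e_1 = (-1.3333, -1.6667, -2.0000, 0.6667).

u_2 = (-1.3333, -1.6667, -2.0000, 0.6667)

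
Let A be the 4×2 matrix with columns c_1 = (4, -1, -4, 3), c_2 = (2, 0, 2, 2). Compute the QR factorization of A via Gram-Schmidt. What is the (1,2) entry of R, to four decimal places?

r_{12} = 0.9258

c_1 = (4, -1, -4, 3); ‖c_1‖ = 6.4807, so q_1 = (0.6172, -0.1543, -0.6172, 0.4629).
r_{12} = q_1·c_2 = 0.9258.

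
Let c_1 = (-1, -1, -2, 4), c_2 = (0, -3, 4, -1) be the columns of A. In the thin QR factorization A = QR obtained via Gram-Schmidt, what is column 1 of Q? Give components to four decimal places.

c_1 = (-1, -1, -2, 4); ‖c_1‖ = 4.6904, so q_1 = (-0.2132, -0.2132, -0.4264, 0.8528).

q_1 = (-0.2132, -0.2132, -0.4264, 0.8528)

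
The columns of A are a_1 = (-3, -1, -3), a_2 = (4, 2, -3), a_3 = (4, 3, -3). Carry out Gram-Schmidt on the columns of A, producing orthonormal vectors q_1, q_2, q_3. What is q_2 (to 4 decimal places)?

q_2 = (0.6102, 0.3301, -0.7202)

q_1 = a_1/‖a_1‖ = (-3, -1, -3)/4.3589 = (-0.6882, -0.2294, -0.6882).
r_{12} = q_1·a_2 = -1.1471.
u_2 = a_2 + 1.1471·q_1 = (3.2105, 1.7368, -3.7895).
‖u_2‖ = 5.2616, so q_2 = (0.6102, 0.3301, -0.7202).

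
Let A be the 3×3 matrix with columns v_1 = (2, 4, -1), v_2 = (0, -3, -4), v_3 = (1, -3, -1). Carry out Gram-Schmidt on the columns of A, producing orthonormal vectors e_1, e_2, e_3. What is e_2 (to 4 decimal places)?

e_2 = (0.1626, -0.3151, -0.9350)

v_1 = (2, 4, -1); ‖v_1‖ = 4.5826, so e_1 = (0.4364, 0.8729, -0.2182).
e_1·v_2 = 0.4364·0 + 0.8729·(-3) + (-0.2182)·(-4) = -1.7457.
u_2 = v_2 + 1.7457·e_1 = (0.7619, -1.4762, -4.3810).
‖u_2‖ = 4.6853, so e_2 = (0.1626, -0.3151, -0.9350).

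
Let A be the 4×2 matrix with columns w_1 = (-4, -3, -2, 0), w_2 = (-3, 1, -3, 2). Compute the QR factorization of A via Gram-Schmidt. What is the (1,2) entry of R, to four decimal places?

e_1 = w_1/‖w_1‖ = (-4, -3, -2, 0)/5.3852 = (-0.7428, -0.5571, -0.3714, 0.0000).
r_{12} = e_1·w_2 = 2.7854.

r_{12} = 2.7854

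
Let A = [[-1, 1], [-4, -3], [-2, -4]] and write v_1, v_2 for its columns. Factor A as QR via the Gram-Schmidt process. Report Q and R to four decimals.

v_1 = (-1, -4, -2); ‖v_1‖ = 4.5826, so q_1 = (-0.2182, -0.8729, -0.4364).
q_1·v_2 = (-0.2182)·1 + (-0.8729)·(-3) + (-0.4364)·(-4) = 4.1461.
u_2 = v_2 − 4.1461·q_1 = (1.9048, 0.6190, -2.1905).
‖u_2‖ = 2.9681, so q_2 = (0.6417, 0.2086, -0.7380).

Q = [[-0.2182, 0.6417], [-0.8729, 0.2086], [-0.4364, -0.7380]], R = [[4.5826, 4.1461], [0.0000, 2.9681]]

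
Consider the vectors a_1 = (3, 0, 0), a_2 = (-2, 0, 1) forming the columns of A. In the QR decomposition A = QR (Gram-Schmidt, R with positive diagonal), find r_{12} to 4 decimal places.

a_1 = (3, 0, 0); ‖a_1‖ = 3.0000, so q_1 = (1.0000, 0.0000, 0.0000).
r_{12} = q_1·a_2 = -2.0000.

r_{12} = -2.0000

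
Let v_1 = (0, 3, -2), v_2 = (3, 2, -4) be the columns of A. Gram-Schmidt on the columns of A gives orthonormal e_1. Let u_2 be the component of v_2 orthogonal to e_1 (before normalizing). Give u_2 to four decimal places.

v_1 = (0, 3, -2); ‖v_1‖ = 3.6056, so e_1 = (0.0000, 0.8321, -0.5547).
e_1·v_2 = 0.0000·3 + 0.8321·2 + (-0.5547)·(-4) = 3.8829.
u_2 = v_2 − 3.8829·e_1 = (3.0000, -1.2308, -1.8462).

u_2 = (3.0000, -1.2308, -1.8462)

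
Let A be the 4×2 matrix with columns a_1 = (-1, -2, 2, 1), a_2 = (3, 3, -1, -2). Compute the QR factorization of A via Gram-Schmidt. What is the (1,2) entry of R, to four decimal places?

r_{12} = -4.1110

q_1 = a_1/‖a_1‖ = (-1, -2, 2, 1)/3.1623 = (-0.3162, -0.6325, 0.6325, 0.3162).
r_{12} = q_1·a_2 = -4.1110.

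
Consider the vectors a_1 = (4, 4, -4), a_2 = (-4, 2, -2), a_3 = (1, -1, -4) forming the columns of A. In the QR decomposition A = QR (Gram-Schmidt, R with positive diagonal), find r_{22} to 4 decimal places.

r_{22} = 4.8990

a_1 = (4, 4, -4); ‖a_1‖ = 6.9282, so e_1 = (0.5774, 0.5774, -0.5774).
e_1·a_2 = 0.5774·(-4) + 0.5774·2 + (-0.5774)·(-2) = 0.0000.
u_2 = a_2 + 0.0000·e_1 = (-4.0000, 2.0000, -2.0000).
r_{22} = ‖u_2‖ = 4.8990.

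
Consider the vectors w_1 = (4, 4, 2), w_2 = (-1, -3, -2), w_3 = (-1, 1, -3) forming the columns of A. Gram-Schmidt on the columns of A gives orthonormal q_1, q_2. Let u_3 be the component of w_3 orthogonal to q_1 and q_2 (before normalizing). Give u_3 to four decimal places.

u_3 = (-0.6154, 1.8462, -2.4615)

w_1 = (4, 4, 2); ‖w_1‖ = 6.0000, so q_1 = (0.6667, 0.6667, 0.3333).
q_1·w_2 = 0.6667·(-1) + 0.6667·(-3) + 0.3333·(-2) = -3.3333.
u_2 = w_2 + 3.3333·q_1 = (1.2222, -0.7778, -0.8889).
‖u_2‖ = 1.6997, so q_2 = (0.7191, -0.4576, -0.5230).
q_1·w_3 = 0.6667·(-1) + 0.6667·1 + 0.3333·(-3) = -1.0000; q_2·w_3 = 0.7191·(-1) + (-0.4576)·1 + (-0.5230)·(-3) = 0.3922.
u_3 = w_3 + 1.0000·q_1 − 0.3922·q_2 = (-0.6154, 1.8462, -2.4615).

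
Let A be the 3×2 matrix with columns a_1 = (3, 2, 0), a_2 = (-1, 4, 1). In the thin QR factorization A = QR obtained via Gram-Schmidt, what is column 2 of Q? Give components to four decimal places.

e_2 = (-0.5372, 0.8058, 0.2494)

a_1 = (3, 2, 0); ‖a_1‖ = 3.6056, so e_1 = (0.8321, 0.5547, 0.0000).
e_1·a_2 = 0.8321·(-1) + 0.5547·4 + 0.0000·1 = 1.3868.
u_2 = a_2 − 1.3868·e_1 = (-2.1538, 3.2308, 1.0000).
‖u_2‖ = 4.0096, so e_2 = (-0.5372, 0.8058, 0.2494).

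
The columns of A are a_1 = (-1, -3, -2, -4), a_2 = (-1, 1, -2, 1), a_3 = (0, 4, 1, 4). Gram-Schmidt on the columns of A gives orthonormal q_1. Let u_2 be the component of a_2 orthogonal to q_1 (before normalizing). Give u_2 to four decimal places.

u_2 = (-1.0667, 0.8000, -2.1333, 0.7333)

q_1 = a_1/‖a_1‖ = (-1, -3, -2, -4)/5.4772 = (-0.1826, -0.5477, -0.3651, -0.7303).
r_{12} = q_1·a_2 = -0.3651.
u_2 = a_2 + 0.3651·q_1 = (-1.0667, 0.8000, -2.1333, 0.7333).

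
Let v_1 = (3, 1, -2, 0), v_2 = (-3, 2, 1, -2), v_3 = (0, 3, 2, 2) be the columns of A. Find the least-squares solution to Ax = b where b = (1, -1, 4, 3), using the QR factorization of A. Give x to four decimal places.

e_1 = v_1/‖v_1‖ = (3, 1, -2, 0)/3.7417 = (0.8018, 0.2673, -0.5345, 0.0000).
r_{12} = e_1·v_2 = -2.4054.
u_2 = v_2 + 2.4054·e_1 = (-1.0714, 2.6429, -0.2857, -2.0000).
‖u_2‖ = 3.4949, so e_2 = (-0.3066, 0.7562, -0.0818, -0.5723).
r_{13} = e_1·v_3 = -0.2673; r_{23} = e_2·v_3 = 0.9606.
u_3 = v_3 + 0.2673·e_1 − 0.9606·e_2 = (0.5088, 2.3450, 1.9357, 2.5497).
‖u_3‖ = 4.0007, so e_3 = (0.1272, 0.5862, 0.4838, 0.6373).
Qᵀb = (-1.6036, -3.1066, 3.3883).
Back-substitute: x_3 = 3.3883/4.0007 = 0.8469.
x_2 = (-3.1066 − 0.9606·0.8469)/3.4949 = -1.1217.
x_1 = (-1.6036 + 2.4054·(-1.1217) + 0.2673·0.8469)/3.7417 = -1.0891.

x = (-1.0891, -1.1217, 0.8469)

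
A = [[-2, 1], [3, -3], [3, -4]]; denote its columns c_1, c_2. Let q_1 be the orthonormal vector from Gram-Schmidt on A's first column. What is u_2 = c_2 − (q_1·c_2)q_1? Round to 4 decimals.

u_2 = (-1.0909, 0.1364, -0.8636)

c_1 = (-2, 3, 3); ‖c_1‖ = 4.6904, so q_1 = (-0.4264, 0.6396, 0.6396).
q_1·c_2 = (-0.4264)·1 + 0.6396·(-3) + 0.6396·(-4) = -4.9036.
u_2 = c_2 + 4.9036·q_1 = (-1.0909, 0.1364, -0.8636).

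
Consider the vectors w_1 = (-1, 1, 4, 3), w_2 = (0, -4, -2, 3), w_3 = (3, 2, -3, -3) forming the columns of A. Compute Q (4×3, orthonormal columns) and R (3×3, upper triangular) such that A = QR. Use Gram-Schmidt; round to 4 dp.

w_1 = (-1, 1, 4, 3); ‖w_1‖ = 5.1962, so q_1 = (-0.1925, 0.1925, 0.7698, 0.5774).
q_1·w_2 = (-0.1925)·0 + 0.1925·(-4) + 0.7698·(-2) + 0.5774·3 = -0.5774.
u_2 = w_2 + 0.5774·q_1 = (-0.1111, -3.8889, -1.5556, 3.3333).
‖u_2‖ = 5.3541, so q_2 = (-0.0208, -0.7263, -0.2905, 0.6226).
q_1·w_3 = (-0.1925)·3 + 0.1925·2 + 0.7698·(-3) + 0.5774·(-3) = -4.2339; q_2·w_3 = (-0.0208)·3 + (-0.7263)·2 + (-0.2905)·(-3) + 0.6226·(-3) = -2.5110.
u_3 = w_3 + 4.2339·q_1 + 2.5110·q_2 = (2.1331, 0.9910, -0.4703, 1.0078).
‖u_3‖ = 2.6017, so q_3 = (0.8199, 0.3809, -0.1808, 0.3873).

Q = [[-0.1925, -0.0208, 0.8199], [0.1925, -0.7263, 0.3809], [0.7698, -0.2905, -0.1808], [0.5774, 0.6226, 0.3873]], R = [[5.1962, -0.5774, -4.2339], [0.0000, 5.3541, -2.5110], [0.0000, 0.0000, 2.6017]]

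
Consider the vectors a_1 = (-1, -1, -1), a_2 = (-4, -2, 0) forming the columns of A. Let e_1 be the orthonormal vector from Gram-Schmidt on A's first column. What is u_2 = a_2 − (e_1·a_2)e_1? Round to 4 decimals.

u_2 = (-2.0000, 0.0000, 2.0000)

e_1 = a_1/‖a_1‖ = (-1, -1, -1)/1.7321 = (-0.5774, -0.5774, -0.5774).
r_{12} = e_1·a_2 = 3.4641.
u_2 = a_2 − 3.4641·e_1 = (-2.0000, 0.0000, 2.0000).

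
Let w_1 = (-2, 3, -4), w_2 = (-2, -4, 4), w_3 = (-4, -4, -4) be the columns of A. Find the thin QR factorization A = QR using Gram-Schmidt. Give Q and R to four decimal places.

w_1 = (-2, 3, -4); ‖w_1‖ = 5.3852, so e_1 = (-0.3714, 0.5571, -0.7428).
e_1·w_2 = (-0.3714)·(-2) + 0.5571·(-4) + (-0.7428)·4 = -4.4567.
u_2 = w_2 + 4.4567·e_1 = (-3.6552, -1.5172, 0.6897).
‖u_2‖ = 4.0172, so e_2 = (-0.9099, -0.3777, 0.1717).
e_1·w_3 = (-0.3714)·(-4) + 0.5571·(-4) + (-0.7428)·(-4) = 2.2283; e_2·w_3 = (-0.9099)·(-4) + (-0.3777)·(-4) + 0.1717·(-4) = 4.4636.
u_3 = w_3 − 2.2283·e_1 − 4.4636·e_2 = (0.8889, -3.5556, -3.1111).
‖u_3‖ = 4.8074, so e_3 = (0.1849, -0.7396, -0.6472).

Q = [[-0.3714, -0.9099, 0.1849], [0.5571, -0.3777, -0.7396], [-0.7428, 0.1717, -0.6472]], R = [[5.3852, -4.4567, 2.2283], [0.0000, 4.0172, 4.4636], [0.0000, 0.0000, 4.8074]]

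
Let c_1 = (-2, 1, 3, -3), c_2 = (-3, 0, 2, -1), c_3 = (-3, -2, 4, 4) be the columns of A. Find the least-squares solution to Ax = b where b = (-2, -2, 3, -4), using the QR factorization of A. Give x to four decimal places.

q_1 = c_1/‖c_1‖ = (-2, 1, 3, -3)/4.7958 = (-0.4170, 0.2085, 0.6255, -0.6255).
r_{12} = q_1·c_2 = 3.1277.
u_2 = c_2 − 3.1277·q_1 = (-1.6957, -0.6522, 0.0435, 0.9565).
‖u_2‖ = 2.0536, so q_2 = (-0.8257, -0.3176, 0.0212, 0.4658).
r_{13} = q_1·c_3 = 0.8341; r_{23} = q_2·c_3 = 5.0600.
u_3 = c_3 − 0.8341·q_1 − 5.0600·q_2 = (1.5258, -0.5670, 3.3711, 2.1649).
‖u_3‖ = 4.3245, so q_3 = (0.3528, -0.1311, 0.7795, 0.5006).
Qᵀb = (4.7958, 0.4869, -0.1073).
Back-substitute: x_3 = -0.1073/4.3245 = -0.0248.
x_2 = (0.4869 − 5.0600·(-0.0248))/2.0536 = 0.2982.
x_1 = (4.7958 − 3.1277·0.2982 − 0.8341·(-0.0248))/4.7958 = 0.8098.

x = (0.8098, 0.2982, -0.0248)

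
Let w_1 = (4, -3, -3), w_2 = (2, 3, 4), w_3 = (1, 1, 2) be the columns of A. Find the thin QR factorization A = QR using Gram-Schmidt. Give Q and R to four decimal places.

q_1 = w_1/‖w_1‖ = (4, -3, -3)/5.8310 = (0.6860, -0.5145, -0.5145).
r_{12} = q_1·w_2 = -2.2295.
u_2 = w_2 + 2.2295·q_1 = (3.5294, 1.8529, 2.8529).
‖u_2‖ = 4.9020, so q_2 = (0.7200, 0.3780, 0.5820).
r_{13} = q_1·w_3 = -0.8575; r_{23} = q_2·w_3 = 2.2620.
u_3 = w_3 + 0.8575·q_1 − 2.2620·q_2 = (-0.0404, -0.2962, 0.2424).
‖u_3‖ = 0.3848, so q_3 = (-0.1050, -0.7697, 0.6297).

Q = [[0.6860, 0.7200, -0.1050], [-0.5145, 0.3780, -0.7697], [-0.5145, 0.5820, 0.6297]], R = [[5.8310, -2.2295, -0.8575], [0.0000, 4.9020, 2.2620], [0.0000, 0.0000, 0.3848]]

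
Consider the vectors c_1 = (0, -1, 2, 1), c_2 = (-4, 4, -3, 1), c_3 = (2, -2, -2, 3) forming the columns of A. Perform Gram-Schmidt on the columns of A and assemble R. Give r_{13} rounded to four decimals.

c_1 = (0, -1, 2, 1); ‖c_1‖ = 2.4495, so q_1 = (0.0000, -0.4082, 0.8165, 0.4082).
r_{13} = q_1·c_3 = 0.4082.

r_{13} = 0.4082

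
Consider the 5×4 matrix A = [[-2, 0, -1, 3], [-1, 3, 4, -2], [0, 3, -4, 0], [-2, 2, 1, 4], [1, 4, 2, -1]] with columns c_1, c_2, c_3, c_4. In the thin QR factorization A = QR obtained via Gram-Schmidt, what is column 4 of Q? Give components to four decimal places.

e_1 = c_1/‖c_1‖ = (-2, -1, 0, -2, 1)/3.1623 = (-0.6325, -0.3162, 0.0000, -0.6325, 0.3162).
r_{12} = e_1·c_2 = -0.9487.
u_2 = c_2 + 0.9487·e_1 = (-0.6000, 2.7000, 3.0000, 1.4000, 4.3000).
‖u_2‖ = 6.0910, so e_2 = (-0.0985, 0.4433, 0.4925, 0.2298, 0.7060).
r_{13} = e_1·c_3 = -0.6325; r_{23} = e_2·c_3 = 1.5433.
u_3 = c_3 + 0.6325·e_1 − 1.5433·e_2 = (-1.2480, 3.1159, -4.7601, 0.2453, 1.1105).
‖u_3‖ = 5.9345, so e_3 = (-0.2103, 0.5250, -0.8021, 0.0413, 0.1871).
r_{14} = e_1·c_4 = -4.1110; r_{24} = e_2·c_4 = -0.9686; r_{34} = e_3·c_4 = -1.7028.
u_4 = c_4 + 4.1110·e_1 + 0.9686·e_2 + 1.7028·e_3 = (-0.0535, -1.9766, -0.8887, 1.6930, 1.3025).
‖u_4‖ = 3.0434, so e_4 = (-0.0176, -0.6495, -0.2920, 0.5563, 0.4280).

e_4 = (-0.0176, -0.6495, -0.2920, 0.5563, 0.4280)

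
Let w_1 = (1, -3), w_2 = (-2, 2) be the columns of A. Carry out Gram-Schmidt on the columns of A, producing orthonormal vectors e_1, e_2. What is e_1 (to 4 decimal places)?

e_1 = (0.3162, -0.9487)

w_1 = (1, -3); ‖w_1‖ = 3.1623, so e_1 = (0.3162, -0.9487).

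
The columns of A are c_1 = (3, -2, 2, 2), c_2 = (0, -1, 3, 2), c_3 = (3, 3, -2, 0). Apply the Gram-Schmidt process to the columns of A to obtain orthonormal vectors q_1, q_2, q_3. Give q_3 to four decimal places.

q_3 = (0.3232, 0.8869, 0.0827, 0.3194)

q_1 = c_1/‖c_1‖ = (3, -2, 2, 2)/4.5826 = (0.6547, -0.4364, 0.4364, 0.4364).
r_{12} = q_1·c_2 = 2.6186.
u_2 = c_2 − 2.6186·q_1 = (-1.7143, 0.1429, 1.8571, 0.8571).
‖u_2‖ = 2.6726, so q_2 = (-0.6414, 0.0535, 0.6949, 0.3207).
r_{13} = q_1·c_3 = -0.2182; r_{23} = q_2·c_3 = -3.1537.
u_3 = c_3 + 0.2182·q_1 + 3.1537·q_2 = (1.1200, 3.0733, 0.2867, 1.1067).
‖u_3‖ = 3.4651, so q_3 = (0.3232, 0.8869, 0.0827, 0.3194).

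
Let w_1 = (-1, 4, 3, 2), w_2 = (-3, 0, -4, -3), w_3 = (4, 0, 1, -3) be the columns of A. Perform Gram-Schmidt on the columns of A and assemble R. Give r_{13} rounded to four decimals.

r_{13} = -1.2780

w_1 = (-1, 4, 3, 2); ‖w_1‖ = 5.4772, so q_1 = (-0.1826, 0.7303, 0.5477, 0.3651).
r_{13} = q_1·w_3 = -1.2780.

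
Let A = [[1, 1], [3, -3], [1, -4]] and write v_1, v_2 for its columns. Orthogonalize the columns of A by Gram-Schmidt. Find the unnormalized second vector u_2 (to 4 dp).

v_1 = (1, 3, 1); ‖v_1‖ = 3.3166, so q_1 = (0.3015, 0.9045, 0.3015).
q_1·v_2 = 0.3015·1 + 0.9045·(-3) + 0.3015·(-4) = -3.6181.
u_2 = v_2 + 3.6181·q_1 = (2.0909, 0.2727, -2.9091).

u_2 = (2.0909, 0.2727, -2.9091)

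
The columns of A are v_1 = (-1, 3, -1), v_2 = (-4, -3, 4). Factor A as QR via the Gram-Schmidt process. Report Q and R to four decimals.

v_1 = (-1, 3, -1); ‖v_1‖ = 3.3166, so e_1 = (-0.3015, 0.9045, -0.3015).
e_1·v_2 = (-0.3015)·(-4) + 0.9045·(-3) + (-0.3015)·4 = -2.7136.
u_2 = v_2 + 2.7136·e_1 = (-4.8182, -0.5455, 3.1818).
‖u_2‖ = 5.7997, so e_2 = (-0.8308, -0.0940, 0.5486).

Q = [[-0.3015, -0.8308], [0.9045, -0.0940], [-0.3015, 0.5486]], R = [[3.3166, -2.7136], [0.0000, 5.7997]]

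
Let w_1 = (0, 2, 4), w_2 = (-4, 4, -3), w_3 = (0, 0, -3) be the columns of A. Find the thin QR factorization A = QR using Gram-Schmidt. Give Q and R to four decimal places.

Q = [[0.0000, -0.6309, 0.7759], [0.4472, 0.6940, 0.5643], [0.8944, -0.3470, -0.2821]], R = [[4.4721, -0.8944, -2.6833], [0.0000, 6.3403, 1.0410], [0.0000, 0.0000, 0.8464]]

w_1 = (0, 2, 4); ‖w_1‖ = 4.4721, so q_1 = (0.0000, 0.4472, 0.8944).
q_1·w_2 = 0.0000·(-4) + 0.4472·4 + 0.8944·(-3) = -0.8944.
u_2 = w_2 + 0.8944·q_1 = (-4.0000, 4.4000, -2.2000).
‖u_2‖ = 6.3403, so q_2 = (-0.6309, 0.6940, -0.3470).
q_1·w_3 = 0.0000·0 + 0.4472·0 + 0.8944·(-3) = -2.6833; q_2·w_3 = (-0.6309)·0 + 0.6940·0 + (-0.3470)·(-3) = 1.0410.
u_3 = w_3 + 2.6833·q_1 − 1.0410·q_2 = (0.6567, 0.4776, -0.2388).
‖u_3‖ = 0.8464, so q_3 = (0.7759, 0.5643, -0.2821).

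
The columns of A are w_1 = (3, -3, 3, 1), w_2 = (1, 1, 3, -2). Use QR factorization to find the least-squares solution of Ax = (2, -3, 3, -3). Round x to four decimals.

x = (0.5849, 0.6604)

w_1 = (3, -3, 3, 1); ‖w_1‖ = 5.2915, so e_1 = (0.5669, -0.5669, 0.5669, 0.1890).
e_1·w_2 = 0.5669·1 + (-0.5669)·1 + 0.5669·3 + 0.1890·(-2) = 1.3229.
u_2 = w_2 − 1.3229·e_1 = (0.2500, 1.7500, 2.2500, -2.2500).
‖u_2‖ = 3.6401, so e_2 = (0.0687, 0.4808, 0.6181, -0.6181).
Qᵀb = (3.9686, 2.4038).
Back-substitute: x_2 = 2.4038/3.6401 = 0.6604.
x_1 = (3.9686 − 1.3229·0.6604)/5.2915 = 0.5849.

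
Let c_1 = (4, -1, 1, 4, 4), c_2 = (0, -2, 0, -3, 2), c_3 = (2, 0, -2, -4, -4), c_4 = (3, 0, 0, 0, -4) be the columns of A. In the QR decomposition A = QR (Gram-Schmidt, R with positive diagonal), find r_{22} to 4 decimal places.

r_{22} = 4.1134

q_1 = c_1/‖c_1‖ = (4, -1, 1, 4, 4)/7.0711 = (0.5657, -0.1414, 0.1414, 0.5657, 0.5657).
r_{12} = q_1·c_2 = -0.2828.
u_2 = c_2 + 0.2828·q_1 = (0.1600, -2.0400, 0.0400, -2.8400, 2.1600).
r_{22} = ‖u_2‖ = 4.1134.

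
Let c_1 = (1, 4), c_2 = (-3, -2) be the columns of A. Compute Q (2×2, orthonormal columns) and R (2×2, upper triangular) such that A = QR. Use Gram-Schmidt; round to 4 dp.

q_1 = c_1/‖c_1‖ = (1, 4)/4.1231 = (0.2425, 0.9701).
r_{12} = q_1·c_2 = -2.6679.
u_2 = c_2 + 2.6679·q_1 = (-2.3529, 0.5882).
‖u_2‖ = 2.4254, so q_2 = (-0.9701, 0.2425).

Q = [[0.2425, -0.9701], [0.9701, 0.2425]], R = [[4.1231, -2.6679], [0.0000, 2.4254]]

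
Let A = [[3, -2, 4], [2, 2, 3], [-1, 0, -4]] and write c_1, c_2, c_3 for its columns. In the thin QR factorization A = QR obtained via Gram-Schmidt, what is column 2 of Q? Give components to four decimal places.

c_1 = (3, 2, -1); ‖c_1‖ = 3.7417, so e_1 = (0.8018, 0.5345, -0.2673).
e_1·c_2 = 0.8018·(-2) + 0.5345·2 + (-0.2673)·0 = -0.5345.
u_2 = c_2 + 0.5345·e_1 = (-1.5714, 2.2857, -0.1429).
‖u_2‖ = 2.7775, so e_2 = (-0.5658, 0.8230, -0.0514).

e_2 = (-0.5658, 0.8230, -0.0514)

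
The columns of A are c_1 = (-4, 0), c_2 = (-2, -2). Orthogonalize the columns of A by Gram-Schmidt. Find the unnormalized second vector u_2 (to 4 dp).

c_1 = (-4, 0); ‖c_1‖ = 4.0000, so q_1 = (-1.0000, 0.0000).
q_1·c_2 = (-1.0000)·(-2) + 0.0000·(-2) = 2.0000.
u_2 = c_2 − 2.0000·q_1 = (0.0000, -2.0000).

u_2 = (0.0000, -2.0000)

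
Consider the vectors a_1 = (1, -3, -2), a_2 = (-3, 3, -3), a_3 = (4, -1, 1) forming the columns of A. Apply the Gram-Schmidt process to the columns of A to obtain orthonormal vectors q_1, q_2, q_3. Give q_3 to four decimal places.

a_1 = (1, -3, -2); ‖a_1‖ = 3.7417, so q_1 = (0.2673, -0.8018, -0.5345).
q_1·a_2 = 0.2673·(-3) + (-0.8018)·3 + (-0.5345)·(-3) = -1.6036.
u_2 = a_2 + 1.6036·q_1 = (-2.5714, 1.7143, -3.8571).
‖u_2‖ = 4.9425, so q_2 = (-0.5203, 0.3468, -0.7804).
q_1·a_3 = 0.2673·4 + (-0.8018)·(-1) + (-0.5345)·1 = 1.3363; q_2·a_3 = (-0.5203)·4 + 0.3468·(-1) + (-0.7804)·1 = -3.2083.
u_3 = a_3 − 1.3363·q_1 + 3.2083·q_2 = (1.9737, 1.1842, -0.7895).
‖u_3‖ = 2.4333, so q_3 = (0.8111, 0.4867, -0.3244).

q_3 = (0.8111, 0.4867, -0.3244)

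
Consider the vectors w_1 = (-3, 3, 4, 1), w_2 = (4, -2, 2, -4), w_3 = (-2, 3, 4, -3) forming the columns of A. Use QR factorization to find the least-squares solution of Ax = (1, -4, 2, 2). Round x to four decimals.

x = (1.4983, 0.9601, -1.5714)

e_1 = w_1/‖w_1‖ = (-3, 3, 4, 1)/5.9161 = (-0.5071, 0.5071, 0.6761, 0.1690).
r_{12} = e_1·w_2 = -2.3664.
u_2 = w_2 + 2.3664·e_1 = (2.8000, -0.8000, 3.6000, -3.6000).
‖u_2‖ = 5.8652, so e_2 = (0.4774, -0.1364, 0.6138, -0.6138).
r_{13} = e_1·w_3 = 4.7329; r_{23} = e_2·w_3 = 2.9326.
u_3 = w_3 − 4.7329·e_1 − 2.9326·e_2 = (-1.0000, 1.0000, -1.0000, -2.0000).
‖u_3‖ = 2.6458, so e_3 = (-0.3780, 0.3780, -0.3780, -0.7559).
Qᵀb = (-0.8452, 1.0230, -4.1576).
Back-substitute: x_3 = -4.1576/2.6458 = -1.5714.
x_2 = (1.0230 − 2.9326·(-1.5714))/5.8652 = 0.9601.
x_1 = (-0.8452 + 2.3664·0.9601 − 4.7329·(-1.5714))/5.9161 = 1.4983.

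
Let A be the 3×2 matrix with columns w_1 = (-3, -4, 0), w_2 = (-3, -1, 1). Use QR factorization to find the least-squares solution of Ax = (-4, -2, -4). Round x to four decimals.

x = (0.8491, -0.0943)

w_1 = (-3, -4, 0); ‖w_1‖ = 5.0000, so q_1 = (-0.6000, -0.8000, 0.0000).
q_1·w_2 = (-0.6000)·(-3) + (-0.8000)·(-1) + 0.0000·1 = 2.6000.
u_2 = w_2 − 2.6000·q_1 = (-1.4400, 1.0800, 1.0000).
‖u_2‖ = 2.0591, so q_2 = (-0.6993, 0.5245, 0.4856).
Qᵀb = (4.0000, -0.1943).
Back-substitute: x_2 = -0.1943/2.0591 = -0.0943.
x_1 = (4.0000 − 2.6000·(-0.0943))/5.0000 = 0.8491.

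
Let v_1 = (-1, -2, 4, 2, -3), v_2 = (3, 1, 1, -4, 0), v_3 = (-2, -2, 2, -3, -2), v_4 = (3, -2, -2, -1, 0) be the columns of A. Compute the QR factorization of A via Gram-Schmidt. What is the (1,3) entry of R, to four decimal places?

v_1 = (-1, -2, 4, 2, -3); ‖v_1‖ = 5.8310, so e_1 = (-0.1715, -0.3430, 0.6860, 0.3430, -0.5145).
r_{13} = e_1·v_3 = 2.4010.

r_{13} = 2.4010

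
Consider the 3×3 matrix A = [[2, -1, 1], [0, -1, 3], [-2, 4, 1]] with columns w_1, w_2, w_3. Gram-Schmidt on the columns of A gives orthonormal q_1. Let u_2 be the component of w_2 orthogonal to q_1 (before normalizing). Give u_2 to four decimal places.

w_1 = (2, 0, -2); ‖w_1‖ = 2.8284, so q_1 = (0.7071, 0.0000, -0.7071).
q_1·w_2 = 0.7071·(-1) + 0.0000·(-1) + (-0.7071)·4 = -3.5355.
u_2 = w_2 + 3.5355·q_1 = (1.5000, -1.0000, 1.5000).

u_2 = (1.5000, -1.0000, 1.5000)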